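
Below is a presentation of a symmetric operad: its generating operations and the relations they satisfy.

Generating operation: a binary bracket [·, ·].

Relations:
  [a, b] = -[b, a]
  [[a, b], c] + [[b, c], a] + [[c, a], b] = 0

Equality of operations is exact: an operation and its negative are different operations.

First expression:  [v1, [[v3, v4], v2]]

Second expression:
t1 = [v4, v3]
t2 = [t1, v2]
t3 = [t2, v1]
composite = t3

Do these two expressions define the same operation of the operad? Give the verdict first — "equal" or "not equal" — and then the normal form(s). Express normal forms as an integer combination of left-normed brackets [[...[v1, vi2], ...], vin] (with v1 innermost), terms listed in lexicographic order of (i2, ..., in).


The first expression, normalized: -[[[v1, v2], v3], v4] + [[[v1, v2], v4], v3] + [[[v1, v3], v4], v2] - [[[v1, v4], v3], v2]
The second expression, normalized: -[[[v1, v2], v3], v4] + [[[v1, v2], v4], v3] + [[[v1, v3], v4], v2] - [[[v1, v4], v3], v2]
The forms coincide; equal.

equal; both compose to -[[[v1, v2], v3], v4] + [[[v1, v2], v4], v3] + [[[v1, v3], v4], v2] - [[[v1, v4], v3], v2]


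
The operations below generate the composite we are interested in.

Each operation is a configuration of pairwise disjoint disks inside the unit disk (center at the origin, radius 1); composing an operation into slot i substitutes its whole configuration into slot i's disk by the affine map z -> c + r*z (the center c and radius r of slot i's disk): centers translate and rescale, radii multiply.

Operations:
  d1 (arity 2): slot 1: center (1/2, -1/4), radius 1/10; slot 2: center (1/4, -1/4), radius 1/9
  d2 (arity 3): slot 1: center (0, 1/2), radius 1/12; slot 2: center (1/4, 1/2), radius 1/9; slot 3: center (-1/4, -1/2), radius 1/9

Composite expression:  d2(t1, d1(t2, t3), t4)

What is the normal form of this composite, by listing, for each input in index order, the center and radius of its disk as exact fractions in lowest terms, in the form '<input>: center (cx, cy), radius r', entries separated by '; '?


Only the slot chain above each t matters under d2; compose those maps.
for t1, the 1-step affine chain lands on center (0, 1/2), radius 1/12
for t2, the 2-step affine chain lands on center (11/36, 17/36), radius 1/90
for t3, the 2-step affine chain lands on center (5/18, 17/36), radius 1/81
for t4, the 1-step affine chain lands on center (-1/4, -1/2), radius 1/9

t1: center (0, 1/2), radius 1/12; t2: center (11/36, 17/36), radius 1/90; t3: center (5/18, 17/36), radius 1/81; t4: center (-1/4, -1/2), radius 1/9


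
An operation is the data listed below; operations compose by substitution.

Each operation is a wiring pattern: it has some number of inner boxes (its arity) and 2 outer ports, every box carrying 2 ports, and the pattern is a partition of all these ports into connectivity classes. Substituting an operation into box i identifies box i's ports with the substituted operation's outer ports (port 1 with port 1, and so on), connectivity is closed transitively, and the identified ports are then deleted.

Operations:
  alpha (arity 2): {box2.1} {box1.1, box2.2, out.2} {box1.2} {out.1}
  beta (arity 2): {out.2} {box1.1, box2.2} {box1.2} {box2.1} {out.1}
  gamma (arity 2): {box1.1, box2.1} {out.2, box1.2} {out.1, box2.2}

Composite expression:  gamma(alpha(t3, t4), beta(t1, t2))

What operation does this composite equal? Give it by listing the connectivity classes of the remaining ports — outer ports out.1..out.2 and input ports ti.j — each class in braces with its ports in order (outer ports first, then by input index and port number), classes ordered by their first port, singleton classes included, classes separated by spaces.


{out.1} {out.2, t3.1, t4.2} {t1.1, t2.2} {t1.2} {t2.1} {t3.2} {t4.1}


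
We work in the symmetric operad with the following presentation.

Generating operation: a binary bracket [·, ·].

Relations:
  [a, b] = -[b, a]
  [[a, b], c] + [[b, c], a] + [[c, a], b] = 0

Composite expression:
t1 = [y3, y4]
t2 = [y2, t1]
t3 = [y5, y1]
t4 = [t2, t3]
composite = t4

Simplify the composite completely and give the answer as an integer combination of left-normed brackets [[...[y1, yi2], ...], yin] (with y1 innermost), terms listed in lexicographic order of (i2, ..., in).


[[[[y1, y5], y2], y3], y4] - [[[[y1, y5], y2], y4], y3] - [[[[y1, y5], y3], y4], y2] + [[[[y1, y5], y4], y3], y2]


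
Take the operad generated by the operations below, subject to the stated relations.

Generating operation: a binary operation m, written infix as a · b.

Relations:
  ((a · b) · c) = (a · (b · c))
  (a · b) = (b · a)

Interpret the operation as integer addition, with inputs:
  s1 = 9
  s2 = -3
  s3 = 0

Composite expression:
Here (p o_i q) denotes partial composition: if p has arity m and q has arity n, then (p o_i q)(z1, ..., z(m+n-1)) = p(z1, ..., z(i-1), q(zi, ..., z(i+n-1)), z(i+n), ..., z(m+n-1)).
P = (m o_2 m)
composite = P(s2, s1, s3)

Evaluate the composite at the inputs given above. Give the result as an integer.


6


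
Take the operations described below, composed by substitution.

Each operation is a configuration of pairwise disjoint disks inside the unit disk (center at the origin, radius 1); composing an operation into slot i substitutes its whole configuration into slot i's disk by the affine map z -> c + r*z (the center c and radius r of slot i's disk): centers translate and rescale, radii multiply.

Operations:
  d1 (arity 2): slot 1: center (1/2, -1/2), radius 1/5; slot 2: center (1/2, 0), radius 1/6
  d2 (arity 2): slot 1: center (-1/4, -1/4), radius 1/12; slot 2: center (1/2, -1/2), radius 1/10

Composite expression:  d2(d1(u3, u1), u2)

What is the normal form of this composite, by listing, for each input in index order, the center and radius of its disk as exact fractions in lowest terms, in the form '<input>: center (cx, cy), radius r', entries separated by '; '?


u1: center (-5/24, -1/4), radius 1/72; u2: center (1/2, -1/2), radius 1/10; u3: center (-5/24, -7/24), radius 1/60

Follow each u-input down from d2: c' goes to c + r*c', radius to r*r'.
u3: after 2 affine steps, its disk has center (-5/24, -7/24), radius 1/60
u1: after 2 affine steps, its disk has center (-5/24, -1/4), radius 1/72
u2: after 1 affine step, its disk has center (1/2, -1/2), radius 1/10


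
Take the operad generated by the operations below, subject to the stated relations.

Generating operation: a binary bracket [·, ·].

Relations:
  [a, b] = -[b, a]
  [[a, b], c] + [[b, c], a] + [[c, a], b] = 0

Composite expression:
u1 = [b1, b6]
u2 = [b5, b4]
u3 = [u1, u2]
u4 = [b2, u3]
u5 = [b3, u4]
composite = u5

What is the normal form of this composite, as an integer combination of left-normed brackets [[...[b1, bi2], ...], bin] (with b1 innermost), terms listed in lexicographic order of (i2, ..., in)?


-[[[[[b1, b6], b4], b5], b2], b3] + [[[[[b1, b6], b5], b4], b2], b3]

Antisymmetry and Jacobi reduce to b1-anchored left-normed brackets.
Composite bracket: [b3, [b2, [[b1, b6], [b5, b4]]]]
The bracket unfolds into 32 signed words via [a, b] = ab - ba (2^5 = 32).
Coefficients come from the b1-initial words:
  from b1b6b4b5b2b3, sign -1: term -[[[[[b1, b6], b4], b5], b2], b3]
  from b1b6b5b4b2b3, sign +1: term +[[[[[b1, b6], b5], b4], b2], b3]


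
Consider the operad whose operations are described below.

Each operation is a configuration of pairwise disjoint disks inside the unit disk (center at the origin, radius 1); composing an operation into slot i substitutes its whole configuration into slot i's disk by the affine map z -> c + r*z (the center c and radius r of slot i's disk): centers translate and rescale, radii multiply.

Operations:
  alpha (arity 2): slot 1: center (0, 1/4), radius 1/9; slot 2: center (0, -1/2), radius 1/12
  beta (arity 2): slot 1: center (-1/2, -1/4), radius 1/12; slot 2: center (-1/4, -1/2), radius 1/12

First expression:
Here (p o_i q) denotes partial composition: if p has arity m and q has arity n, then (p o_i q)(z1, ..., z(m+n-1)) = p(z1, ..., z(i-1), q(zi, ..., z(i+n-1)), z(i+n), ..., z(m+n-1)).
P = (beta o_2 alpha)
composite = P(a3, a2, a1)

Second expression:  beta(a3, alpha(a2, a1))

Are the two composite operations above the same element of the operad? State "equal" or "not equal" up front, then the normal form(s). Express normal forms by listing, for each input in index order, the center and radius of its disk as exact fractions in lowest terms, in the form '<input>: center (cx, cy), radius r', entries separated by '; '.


Reducing the first expression gives a1: center (-1/4, -13/24), radius 1/144; a2: center (-1/4, -23/48), radius 1/108; a3: center (-1/2, -1/4), radius 1/12
Reducing the second expression gives a1: center (-1/4, -13/24), radius 1/144; a2: center (-1/4, -23/48), radius 1/108; a3: center (-1/2, -1/4), radius 1/12
Identical normal forms: equal.

equal: each reduces to a1: center (-1/4, -13/24), radius 1/144; a2: center (-1/4, -23/48), radius 1/108; a3: center (-1/2, -1/4), radius 1/12


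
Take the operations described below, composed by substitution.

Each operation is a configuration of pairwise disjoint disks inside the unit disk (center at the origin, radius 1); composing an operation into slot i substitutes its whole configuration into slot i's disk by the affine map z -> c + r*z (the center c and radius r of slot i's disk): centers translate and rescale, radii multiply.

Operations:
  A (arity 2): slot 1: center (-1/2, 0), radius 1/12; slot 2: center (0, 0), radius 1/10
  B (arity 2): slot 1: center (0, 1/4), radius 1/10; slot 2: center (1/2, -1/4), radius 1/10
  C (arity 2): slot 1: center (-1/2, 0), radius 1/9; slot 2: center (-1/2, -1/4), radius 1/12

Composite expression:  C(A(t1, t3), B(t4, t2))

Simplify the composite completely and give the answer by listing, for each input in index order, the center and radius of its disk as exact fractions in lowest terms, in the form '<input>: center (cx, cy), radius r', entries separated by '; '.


t1: center (-5/9, 0), radius 1/108; t2: center (-11/24, -13/48), radius 1/120; t3: center (-1/2, 0), radius 1/90; t4: center (-1/2, -11/48), radius 1/120

Only the slot chain above each t matters under C; compose those maps.
for t1, the 2-step affine chain lands on center (-5/9, 0), radius 1/108
for t3, the 2-step affine chain lands on center (-1/2, 0), radius 1/90
for t4, the 2-step affine chain lands on center (-1/2, -11/48), radius 1/120
for t2, the 2-step affine chain lands on center (-11/24, -13/48), radius 1/120


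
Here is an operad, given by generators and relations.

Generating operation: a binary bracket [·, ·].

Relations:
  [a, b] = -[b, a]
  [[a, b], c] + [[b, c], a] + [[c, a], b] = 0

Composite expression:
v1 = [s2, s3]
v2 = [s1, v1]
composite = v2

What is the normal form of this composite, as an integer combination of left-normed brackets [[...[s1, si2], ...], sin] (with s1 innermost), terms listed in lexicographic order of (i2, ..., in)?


[[s1, s2], s3] - [[s1, s3], s2]

A multilinear Lie element is pinned by s1-initial words (s1 innermost).
Composite bracket: [s1, [s2, s3]]
Expanding via [a, b] = ab - ba: 4 signed words (2^2 = 4).
The s1-initial words carry the normal form:
  from s1s2s3, sign +1: term +[[s1, s2], s3]
  from s1s3s2, sign -1: term -[[s1, s3], s2]


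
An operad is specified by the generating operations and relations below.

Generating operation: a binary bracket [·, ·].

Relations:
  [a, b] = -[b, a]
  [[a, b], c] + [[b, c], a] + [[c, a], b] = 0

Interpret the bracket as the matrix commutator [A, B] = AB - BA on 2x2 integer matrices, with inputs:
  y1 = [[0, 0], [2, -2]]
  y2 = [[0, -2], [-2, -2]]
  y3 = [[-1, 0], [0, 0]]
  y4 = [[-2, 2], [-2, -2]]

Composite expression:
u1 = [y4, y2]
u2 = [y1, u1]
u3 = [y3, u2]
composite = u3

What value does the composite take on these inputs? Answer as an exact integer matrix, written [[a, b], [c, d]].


[y4, y2] = [[-8, -4], [-4, 8]]
[y1, [y4, y2]] = [[8, -8], [-24, -8]]
[y3, [y1, [y4, y2]]] = [[0, 8], [-24, 0]]

[[0, 8], [-24, 0]]


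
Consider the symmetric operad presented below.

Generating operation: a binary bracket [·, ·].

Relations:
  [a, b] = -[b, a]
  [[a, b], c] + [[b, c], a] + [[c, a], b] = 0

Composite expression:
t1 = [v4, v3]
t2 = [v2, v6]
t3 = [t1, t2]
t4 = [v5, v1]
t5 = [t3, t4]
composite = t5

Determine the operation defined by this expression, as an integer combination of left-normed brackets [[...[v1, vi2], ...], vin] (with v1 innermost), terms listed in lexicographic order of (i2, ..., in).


[[[[[v1, v5], v2], v6], v3], v4] - [[[[[v1, v5], v2], v6], v4], v3] - [[[[[v1, v5], v3], v4], v2], v6] + [[[[[v1, v5], v3], v4], v6], v2] + [[[[[v1, v5], v4], v3], v2], v6] - [[[[[v1, v5], v4], v3], v6], v2] - [[[[[v1, v5], v6], v2], v3], v4] + [[[[[v1, v5], v6], v2], v4], v3]

In the tensor algebra, words opening v1 carry the v1-anchored form.
Composite bracket: [[[v4, v3], [v2, v6]], [v5, v1]]
Full expansion: 32 signed words from ab - ba (2^5 = 32).
The v1-initial words carry the normal form:
  v1v5v2v6v3v4 appears with sign +1, giving the term +[[[[[v1, v5], v2], v6], v3], v4]
  v1v5v2v6v4v3 appears with sign -1, giving the term -[[[[[v1, v5], v2], v6], v4], v3]
  v1v5v3v4v2v6 appears with sign -1, giving the term -[[[[[v1, v5], v3], v4], v2], v6]
  v1v5v3v4v6v2 appears with sign +1, giving the term +[[[[[v1, v5], v3], v4], v6], v2]
  v1v5v4v3v2v6 appears with sign +1, giving the term +[[[[[v1, v5], v4], v3], v2], v6]
  v1v5v4v3v6v2 appears with sign -1, giving the term -[[[[[v1, v5], v4], v3], v6], v2]
  v1v5v6v2v3v4 appears with sign -1, giving the term -[[[[[v1, v5], v6], v2], v3], v4]
  v1v5v6v2v4v3 appears with sign +1, giving the term +[[[[[v1, v5], v6], v2], v4], v3]


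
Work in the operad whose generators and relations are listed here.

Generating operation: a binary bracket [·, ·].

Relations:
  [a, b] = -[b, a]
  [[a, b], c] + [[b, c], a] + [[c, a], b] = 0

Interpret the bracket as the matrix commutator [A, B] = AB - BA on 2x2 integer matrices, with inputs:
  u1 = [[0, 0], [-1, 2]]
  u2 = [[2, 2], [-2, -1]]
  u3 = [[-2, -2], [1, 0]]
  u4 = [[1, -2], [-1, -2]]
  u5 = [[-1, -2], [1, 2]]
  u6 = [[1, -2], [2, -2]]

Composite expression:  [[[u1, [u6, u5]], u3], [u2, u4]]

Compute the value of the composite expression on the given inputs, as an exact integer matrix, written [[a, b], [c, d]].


[[528, 1632], [-936, -528]]

[u6, u5] = [[2, -12], [-9, -2]]
[u1, [u6, u5]] = [[-12, 24], [-22, 12]]
[[u1, [u6, u5]], u3] = [[-20, 96], [68, 20]]
[u2, u4] = [[-6, -12], [-3, 6]]
[[[u1, [u6, u5]], u3], [u2, u4]] = [[528, 1632], [-936, -528]]


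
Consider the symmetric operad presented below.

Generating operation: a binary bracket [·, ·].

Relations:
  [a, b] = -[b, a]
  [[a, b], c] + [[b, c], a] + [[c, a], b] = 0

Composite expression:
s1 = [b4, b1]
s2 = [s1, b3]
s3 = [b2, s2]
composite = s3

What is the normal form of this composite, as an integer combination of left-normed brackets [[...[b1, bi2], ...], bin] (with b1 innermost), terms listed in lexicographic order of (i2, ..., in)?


[[[b1, b4], b3], b2]

Left-normed coefficients sit on the b1-initial expansion words.
Composite bracket: [b2, [[b4, b1], b3]]
Applying ab - ba throughout gives 8 signed words (2^3 = 8).
Collect the words opening with b1:
  the word b1b4b3b2 carries sign +1 and contributes +[[[b1, b4], b3], b2]


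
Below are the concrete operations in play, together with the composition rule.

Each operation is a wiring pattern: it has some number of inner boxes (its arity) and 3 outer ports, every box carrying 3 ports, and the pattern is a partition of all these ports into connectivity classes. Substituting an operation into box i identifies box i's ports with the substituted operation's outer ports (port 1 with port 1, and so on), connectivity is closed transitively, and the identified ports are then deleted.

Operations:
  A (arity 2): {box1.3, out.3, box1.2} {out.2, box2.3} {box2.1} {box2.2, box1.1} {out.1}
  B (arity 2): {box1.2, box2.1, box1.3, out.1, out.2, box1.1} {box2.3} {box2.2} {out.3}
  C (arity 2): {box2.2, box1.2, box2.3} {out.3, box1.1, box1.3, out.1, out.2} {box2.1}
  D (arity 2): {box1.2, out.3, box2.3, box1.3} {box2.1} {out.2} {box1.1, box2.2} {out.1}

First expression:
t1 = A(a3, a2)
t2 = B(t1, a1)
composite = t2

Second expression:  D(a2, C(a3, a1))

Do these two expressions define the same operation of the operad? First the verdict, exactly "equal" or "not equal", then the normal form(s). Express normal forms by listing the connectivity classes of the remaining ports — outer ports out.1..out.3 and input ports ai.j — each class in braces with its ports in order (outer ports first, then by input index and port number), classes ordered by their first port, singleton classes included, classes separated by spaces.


not equal: they reduce to {out.1, out.2, a1.1, a2.3, a3.2, a3.3} {out.3} {a1.2} {a1.3} {a2.1} {a2.2, a3.1} and {out.1} {out.2} {out.3, a2.1, a2.2, a2.3, a3.1, a3.3} {a1.1} {a1.2, a1.3, a3.2}


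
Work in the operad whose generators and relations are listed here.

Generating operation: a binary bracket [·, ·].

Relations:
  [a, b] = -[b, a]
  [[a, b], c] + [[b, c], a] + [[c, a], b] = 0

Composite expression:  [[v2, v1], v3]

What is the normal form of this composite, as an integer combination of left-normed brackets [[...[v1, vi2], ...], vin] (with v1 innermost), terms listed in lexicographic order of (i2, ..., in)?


-[[v1, v2], v3]

In the tensor algebra, words opening v1 carry the v1-anchored form.
Composite bracket: [[v2, v1], v3]
Each bracket splits as ab - ba, giving 4 signed words (2^2 = 4).
Collect the words opening with v1:
  v1v2v3 appears with sign -1, giving the term -[[v1, v2], v3]


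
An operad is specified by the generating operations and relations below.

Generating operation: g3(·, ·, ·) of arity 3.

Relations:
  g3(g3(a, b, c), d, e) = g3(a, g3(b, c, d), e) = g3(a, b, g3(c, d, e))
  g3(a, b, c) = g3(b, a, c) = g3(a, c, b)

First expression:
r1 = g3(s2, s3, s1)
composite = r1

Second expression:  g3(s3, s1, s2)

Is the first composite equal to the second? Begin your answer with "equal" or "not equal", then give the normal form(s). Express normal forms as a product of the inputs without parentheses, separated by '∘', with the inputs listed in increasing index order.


equal; both compose to s1 ∘ s2 ∘ s3


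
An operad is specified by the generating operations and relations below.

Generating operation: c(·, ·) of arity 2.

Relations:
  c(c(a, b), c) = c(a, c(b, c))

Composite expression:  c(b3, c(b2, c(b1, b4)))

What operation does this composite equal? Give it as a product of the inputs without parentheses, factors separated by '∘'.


b3 ∘ b2 ∘ b1 ∘ b4


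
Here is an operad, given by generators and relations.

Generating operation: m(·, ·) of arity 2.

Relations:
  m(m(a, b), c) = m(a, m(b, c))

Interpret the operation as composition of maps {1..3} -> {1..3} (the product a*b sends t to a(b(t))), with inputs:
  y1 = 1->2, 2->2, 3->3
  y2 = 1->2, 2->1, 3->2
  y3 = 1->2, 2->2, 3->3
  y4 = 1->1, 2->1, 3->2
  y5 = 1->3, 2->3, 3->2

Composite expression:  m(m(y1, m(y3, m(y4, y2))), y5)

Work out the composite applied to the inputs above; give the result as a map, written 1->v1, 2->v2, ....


m(y4, y2) = 1->1, 2->1, 3->1
m(y3, m(y4, y2)) = 1->2, 2->2, 3->2
m(y1, m(y3, m(y4, y2))) = 1->2, 2->2, 3->2
m(m(y1, m(y3, m(y4, y2))), y5) = 1->2, 2->2, 3->2

1->2, 2->2, 3->2


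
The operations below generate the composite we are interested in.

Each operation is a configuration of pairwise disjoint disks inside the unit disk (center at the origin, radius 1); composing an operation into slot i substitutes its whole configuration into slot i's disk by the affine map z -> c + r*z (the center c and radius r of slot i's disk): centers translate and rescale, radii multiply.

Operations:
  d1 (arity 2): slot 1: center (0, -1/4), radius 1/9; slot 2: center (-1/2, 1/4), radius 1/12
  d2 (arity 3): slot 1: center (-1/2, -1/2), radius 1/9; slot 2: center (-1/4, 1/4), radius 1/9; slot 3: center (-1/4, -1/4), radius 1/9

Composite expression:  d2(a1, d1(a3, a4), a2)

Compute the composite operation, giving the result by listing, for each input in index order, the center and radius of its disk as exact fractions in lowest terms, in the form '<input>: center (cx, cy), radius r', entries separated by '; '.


a1: center (-1/2, -1/2), radius 1/9; a2: center (-1/4, -1/4), radius 1/9; a3: center (-1/4, 2/9), radius 1/81; a4: center (-11/36, 5/18), radius 1/108

Only the slot chain above each a matters under d2; compose those maps.
tracing a1 down its 1-map path: center (-1/2, -1/2), radius 1/9
tracing a3 down its 2-map path: center (-1/4, 2/9), radius 1/81
tracing a4 down its 2-map path: center (-11/36, 5/18), radius 1/108
tracing a2 down its 1-map path: center (-1/4, -1/4), radius 1/9


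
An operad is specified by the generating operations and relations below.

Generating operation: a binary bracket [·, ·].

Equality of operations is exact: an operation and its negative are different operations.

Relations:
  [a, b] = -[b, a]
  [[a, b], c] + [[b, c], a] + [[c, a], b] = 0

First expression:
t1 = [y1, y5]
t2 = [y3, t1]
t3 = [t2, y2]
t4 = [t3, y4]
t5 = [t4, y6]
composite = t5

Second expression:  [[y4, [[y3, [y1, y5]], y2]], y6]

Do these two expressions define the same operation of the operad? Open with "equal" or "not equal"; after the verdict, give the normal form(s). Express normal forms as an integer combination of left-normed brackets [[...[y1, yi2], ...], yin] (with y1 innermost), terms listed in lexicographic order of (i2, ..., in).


not equal; the first gives -[[[[[y1, y5], y3], y2], y4], y6] and the second [[[[[y1, y5], y3], y2], y4], y6]

The first expression, normalized: -[[[[[y1, y5], y3], y2], y4], y6]
The second expression, normalized: [[[[[y1, y5], y3], y2], y4], y6]
No match — not equal.


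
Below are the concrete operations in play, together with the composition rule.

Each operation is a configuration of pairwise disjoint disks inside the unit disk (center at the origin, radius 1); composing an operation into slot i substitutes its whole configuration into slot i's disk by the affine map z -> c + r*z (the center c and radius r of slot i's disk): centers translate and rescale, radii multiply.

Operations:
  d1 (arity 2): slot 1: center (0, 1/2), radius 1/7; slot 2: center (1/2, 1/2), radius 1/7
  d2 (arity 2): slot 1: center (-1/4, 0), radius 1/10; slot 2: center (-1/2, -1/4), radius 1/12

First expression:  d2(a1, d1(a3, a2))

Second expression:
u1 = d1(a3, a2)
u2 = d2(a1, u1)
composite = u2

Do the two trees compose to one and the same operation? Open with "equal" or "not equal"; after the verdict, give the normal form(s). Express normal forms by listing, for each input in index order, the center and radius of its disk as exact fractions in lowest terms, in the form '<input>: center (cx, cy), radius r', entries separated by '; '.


In normal form, the first expression is a1: center (-1/4, 0), radius 1/10; a2: center (-11/24, -5/24), radius 1/84; a3: center (-1/2, -5/24), radius 1/84
In normal form, the second expression is a1: center (-1/4, 0), radius 1/10; a2: center (-11/24, -5/24), radius 1/84; a3: center (-1/2, -5/24), radius 1/84
The forms coincide; equal.

equal; both compose to a1: center (-1/4, 0), radius 1/10; a2: center (-11/24, -5/24), radius 1/84; a3: center (-1/2, -5/24), radius 1/84


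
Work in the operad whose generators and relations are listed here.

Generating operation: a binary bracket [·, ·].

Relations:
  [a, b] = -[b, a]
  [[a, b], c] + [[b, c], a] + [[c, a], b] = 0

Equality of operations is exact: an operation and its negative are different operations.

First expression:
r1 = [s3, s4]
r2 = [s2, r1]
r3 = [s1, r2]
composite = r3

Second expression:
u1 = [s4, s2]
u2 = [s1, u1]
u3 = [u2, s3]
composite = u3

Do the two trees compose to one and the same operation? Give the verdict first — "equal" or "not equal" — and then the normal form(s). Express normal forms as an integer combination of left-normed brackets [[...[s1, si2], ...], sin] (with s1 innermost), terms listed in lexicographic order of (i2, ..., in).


not equal; first: [[[s1, s2], s3], s4] - [[[s1, s2], s4], s3] - [[[s1, s3], s4], s2] + [[[s1, s4], s3], s2]; second: -[[[s1, s2], s4], s3] + [[[s1, s4], s2], s3]

The first expression, normalized: [[[s1, s2], s3], s4] - [[[s1, s2], s4], s3] - [[[s1, s3], s4], s2] + [[[s1, s4], s3], s2]
The second expression, normalized: -[[[s1, s2], s4], s3] + [[[s1, s4], s2], s3]
The forms do not match — not equal.


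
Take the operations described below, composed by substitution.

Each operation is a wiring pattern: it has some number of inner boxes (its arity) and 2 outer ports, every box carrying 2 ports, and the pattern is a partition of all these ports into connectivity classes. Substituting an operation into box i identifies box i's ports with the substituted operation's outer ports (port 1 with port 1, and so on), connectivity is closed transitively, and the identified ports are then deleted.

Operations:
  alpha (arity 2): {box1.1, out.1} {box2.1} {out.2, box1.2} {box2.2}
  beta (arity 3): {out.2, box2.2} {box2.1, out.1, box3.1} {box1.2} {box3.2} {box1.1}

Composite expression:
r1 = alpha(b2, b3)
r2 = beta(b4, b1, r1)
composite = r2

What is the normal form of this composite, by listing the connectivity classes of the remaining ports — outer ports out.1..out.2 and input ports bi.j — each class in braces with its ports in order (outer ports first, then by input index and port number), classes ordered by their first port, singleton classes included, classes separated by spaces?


{out.1, b1.1, b2.1} {out.2, b1.2} {b2.2} {b3.1} {b3.2} {b4.1} {b4.2}

Treat the ports identified at beta as solder joints: merge, then drop.
composing alpha on (b2, b3), with out.j its own outer ports: {out.1, b2.1} {out.2, b2.2} {b3.1} {b3.2}
composing beta on (b4, b1, b2, b3), with out.j its own outer ports: {out.1, b1.1, b2.1} {out.2, b1.2} {b2.2} {b3.1} {b3.2} {b4.1} {b4.2}


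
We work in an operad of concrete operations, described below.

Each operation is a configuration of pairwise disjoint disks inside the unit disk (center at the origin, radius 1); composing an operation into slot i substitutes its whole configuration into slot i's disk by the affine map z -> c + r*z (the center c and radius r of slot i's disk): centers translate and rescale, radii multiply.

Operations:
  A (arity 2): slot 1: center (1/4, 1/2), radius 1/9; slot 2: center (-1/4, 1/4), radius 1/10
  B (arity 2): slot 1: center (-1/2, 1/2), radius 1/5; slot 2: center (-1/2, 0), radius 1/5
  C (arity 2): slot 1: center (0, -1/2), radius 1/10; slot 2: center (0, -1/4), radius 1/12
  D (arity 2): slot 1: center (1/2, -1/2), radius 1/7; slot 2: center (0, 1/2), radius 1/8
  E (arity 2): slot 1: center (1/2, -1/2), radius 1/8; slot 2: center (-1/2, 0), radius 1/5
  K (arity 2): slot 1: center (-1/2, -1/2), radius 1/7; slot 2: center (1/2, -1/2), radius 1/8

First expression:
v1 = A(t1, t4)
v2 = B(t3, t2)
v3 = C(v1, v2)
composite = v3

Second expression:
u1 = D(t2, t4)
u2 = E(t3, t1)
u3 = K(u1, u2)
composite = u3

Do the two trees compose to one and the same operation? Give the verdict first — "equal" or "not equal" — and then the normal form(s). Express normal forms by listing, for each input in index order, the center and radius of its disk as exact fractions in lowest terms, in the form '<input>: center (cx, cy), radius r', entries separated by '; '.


not equal — first t1: center (1/40, -9/20), radius 1/90; t2: center (-1/24, -1/4), radius 1/60; t3: center (-1/24, -5/24), radius 1/60; t4: center (-1/40, -19/40), radius 1/100, second t1: center (7/16, -1/2), radius 1/40; t2: center (-3/7, -4/7), radius 1/49; t3: center (9/16, -9/16), radius 1/64; t4: center (-1/2, -3/7), radius 1/56

Reducing the first expression gives t1: center (1/40, -9/20), radius 1/90; t2: center (-1/24, -1/4), radius 1/60; t3: center (-1/24, -5/24), radius 1/60; t4: center (-1/40, -19/40), radius 1/100
Reducing the second expression gives t1: center (7/16, -1/2), radius 1/40; t2: center (-3/7, -4/7), radius 1/49; t3: center (9/16, -9/16), radius 1/64; t4: center (-1/2, -3/7), radius 1/56
Distinct normal forms: not equal.


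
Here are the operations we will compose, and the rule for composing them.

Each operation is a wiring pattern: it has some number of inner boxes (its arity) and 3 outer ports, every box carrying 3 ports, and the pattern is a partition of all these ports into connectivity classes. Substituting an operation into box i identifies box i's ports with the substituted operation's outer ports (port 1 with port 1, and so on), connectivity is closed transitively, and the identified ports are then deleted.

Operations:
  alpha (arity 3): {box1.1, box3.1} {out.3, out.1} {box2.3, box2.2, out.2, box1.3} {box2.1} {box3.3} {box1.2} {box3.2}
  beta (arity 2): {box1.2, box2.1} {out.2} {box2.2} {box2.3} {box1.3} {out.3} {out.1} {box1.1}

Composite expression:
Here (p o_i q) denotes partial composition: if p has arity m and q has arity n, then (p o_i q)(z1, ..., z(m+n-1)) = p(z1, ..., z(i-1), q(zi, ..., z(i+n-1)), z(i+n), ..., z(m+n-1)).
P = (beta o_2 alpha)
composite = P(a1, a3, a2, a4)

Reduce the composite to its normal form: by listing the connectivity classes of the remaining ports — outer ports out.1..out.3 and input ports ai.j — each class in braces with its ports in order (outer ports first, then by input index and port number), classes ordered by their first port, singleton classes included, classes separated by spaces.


Reachability decides: close wires over beta-identified ports.
alpha over (a3, a2, a4) gives {out.1, out.3} {out.2, a2.2, a2.3, a3.3} {a2.1} {a3.1, a4.1} {a3.2} {a4.2} {a4.3}, out.j being that stage's outer ports
beta over (a1, a3, a2, a4) gives {out.1} {out.2} {out.3} {a1.1} {a1.2} {a1.3} {a2.1} {a2.2, a2.3, a3.3} {a3.1, a4.1} {a3.2} {a4.2} {a4.3}, out.j being that stage's outer ports

{out.1} {out.2} {out.3} {a1.1} {a1.2} {a1.3} {a2.1} {a2.2, a2.3, a3.3} {a3.1, a4.1} {a3.2} {a4.2} {a4.3}


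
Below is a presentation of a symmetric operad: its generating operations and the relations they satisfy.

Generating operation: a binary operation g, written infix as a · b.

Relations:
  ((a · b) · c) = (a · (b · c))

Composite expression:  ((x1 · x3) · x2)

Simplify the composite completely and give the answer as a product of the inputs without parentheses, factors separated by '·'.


Under associativity of g, the answer is the x's in reading order.
(x1 · x3) reduces to x1 · x3
((x1 · x3) · x2) reduces to x1 · x3 · x2

x1 · x3 · x2


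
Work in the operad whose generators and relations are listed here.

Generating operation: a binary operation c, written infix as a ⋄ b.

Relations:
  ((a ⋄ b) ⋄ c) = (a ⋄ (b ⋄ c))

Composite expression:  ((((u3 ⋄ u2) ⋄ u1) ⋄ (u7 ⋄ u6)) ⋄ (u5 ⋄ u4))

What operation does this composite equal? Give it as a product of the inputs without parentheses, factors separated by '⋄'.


u3 ⋄ u2 ⋄ u1 ⋄ u7 ⋄ u6 ⋄ u5 ⋄ u4


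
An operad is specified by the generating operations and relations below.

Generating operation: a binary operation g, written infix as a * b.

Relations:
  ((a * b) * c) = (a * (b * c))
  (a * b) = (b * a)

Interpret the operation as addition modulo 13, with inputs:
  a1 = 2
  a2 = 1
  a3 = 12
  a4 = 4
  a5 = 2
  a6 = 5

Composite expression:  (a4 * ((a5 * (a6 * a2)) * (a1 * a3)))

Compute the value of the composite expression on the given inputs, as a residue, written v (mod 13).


0 (mod 13)

(a6 * a2) = 6
(a5 * (a6 * a2)) = 8
(a1 * a3) = 1
((a5 * (a6 * a2)) * (a1 * a3)) = 9
(a4 * ((a5 * (a6 * a2)) * (a1 * a3))) = 0


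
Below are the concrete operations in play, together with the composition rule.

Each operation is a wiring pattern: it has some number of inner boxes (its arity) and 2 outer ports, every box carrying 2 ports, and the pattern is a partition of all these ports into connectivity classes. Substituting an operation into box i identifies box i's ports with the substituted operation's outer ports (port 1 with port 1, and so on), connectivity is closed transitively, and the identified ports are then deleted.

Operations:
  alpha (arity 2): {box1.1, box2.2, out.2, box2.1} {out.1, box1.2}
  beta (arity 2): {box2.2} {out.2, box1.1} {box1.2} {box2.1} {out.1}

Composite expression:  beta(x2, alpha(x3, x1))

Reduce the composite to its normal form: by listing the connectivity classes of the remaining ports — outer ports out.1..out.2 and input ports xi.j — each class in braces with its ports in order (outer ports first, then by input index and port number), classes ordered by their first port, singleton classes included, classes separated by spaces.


Reachability decides: close wires over beta-identified ports.
composing alpha on (x3, x1), with out.j its own outer ports: {out.1, x3.2} {out.2, x1.1, x1.2, x3.1}
composing beta on (x2, x3, x1), with out.j its own outer ports: {out.1} {out.2, x2.1} {x1.1, x1.2, x3.1} {x2.2} {x3.2}

{out.1} {out.2, x2.1} {x1.1, x1.2, x3.1} {x2.2} {x3.2}


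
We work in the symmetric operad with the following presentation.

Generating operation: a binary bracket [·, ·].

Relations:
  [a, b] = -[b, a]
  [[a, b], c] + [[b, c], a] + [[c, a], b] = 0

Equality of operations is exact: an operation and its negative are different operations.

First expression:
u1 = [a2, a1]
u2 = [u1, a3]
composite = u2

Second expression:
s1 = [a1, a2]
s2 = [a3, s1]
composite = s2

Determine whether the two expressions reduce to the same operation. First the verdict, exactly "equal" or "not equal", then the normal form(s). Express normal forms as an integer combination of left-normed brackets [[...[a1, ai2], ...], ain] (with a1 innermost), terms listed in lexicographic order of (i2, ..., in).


equal; the common form is -[[a1, a2], a3]

The first composite normalizes to -[[a1, a2], a3]
The second composite normalizes to -[[a1, a2], a3]
Same normal form: equal.


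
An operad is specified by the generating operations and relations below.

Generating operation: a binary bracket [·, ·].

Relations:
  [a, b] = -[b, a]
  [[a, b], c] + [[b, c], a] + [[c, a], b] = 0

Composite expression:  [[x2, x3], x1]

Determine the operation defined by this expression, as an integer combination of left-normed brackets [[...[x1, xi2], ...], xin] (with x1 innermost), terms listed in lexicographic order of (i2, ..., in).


-[[x1, x2], x3] + [[x1, x3], x2]


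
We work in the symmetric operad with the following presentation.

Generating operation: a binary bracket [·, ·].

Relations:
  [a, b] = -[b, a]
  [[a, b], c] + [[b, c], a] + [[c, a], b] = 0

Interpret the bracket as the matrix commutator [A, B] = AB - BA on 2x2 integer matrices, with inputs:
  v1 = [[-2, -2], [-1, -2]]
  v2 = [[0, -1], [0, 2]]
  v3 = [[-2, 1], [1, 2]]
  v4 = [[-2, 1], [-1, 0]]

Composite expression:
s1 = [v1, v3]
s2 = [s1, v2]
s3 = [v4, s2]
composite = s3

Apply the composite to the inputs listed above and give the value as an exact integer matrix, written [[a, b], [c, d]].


[[-22, 20], [-24, 22]]

[v1, v3] = [[-1, -8], [4, 1]]
[[v1, v3], v2] = [[4, -14], [-8, -4]]
[v4, [[v1, v3], v2]] = [[-22, 20], [-24, 22]]


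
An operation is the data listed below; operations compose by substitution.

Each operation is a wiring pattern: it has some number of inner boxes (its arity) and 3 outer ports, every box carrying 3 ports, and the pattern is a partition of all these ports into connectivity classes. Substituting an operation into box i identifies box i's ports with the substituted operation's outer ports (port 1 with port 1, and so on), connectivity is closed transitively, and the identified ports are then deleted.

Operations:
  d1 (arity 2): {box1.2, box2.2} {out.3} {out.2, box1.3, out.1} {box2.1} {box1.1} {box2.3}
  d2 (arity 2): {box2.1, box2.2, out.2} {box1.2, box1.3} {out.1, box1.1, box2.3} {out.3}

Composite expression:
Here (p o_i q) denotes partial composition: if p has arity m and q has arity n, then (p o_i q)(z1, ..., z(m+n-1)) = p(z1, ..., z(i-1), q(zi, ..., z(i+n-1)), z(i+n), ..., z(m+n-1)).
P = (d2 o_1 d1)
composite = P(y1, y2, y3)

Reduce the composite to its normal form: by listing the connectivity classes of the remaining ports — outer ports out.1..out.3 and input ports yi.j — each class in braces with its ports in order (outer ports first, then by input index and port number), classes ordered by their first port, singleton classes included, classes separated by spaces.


{out.1, y1.3, y3.3} {out.2, y3.1, y3.2} {out.3} {y1.1} {y1.2, y2.2} {y2.1} {y2.3}

Connectivity passes through glued d2-boundaries; trace each wire chain.
composing d1 on (y1, y2), with out.j its own outer ports: {out.1, out.2, y1.3} {out.3} {y1.1} {y1.2, y2.2} {y2.1} {y2.3}
composing d2 on (y1, y2, y3), with out.j its own outer ports: {out.1, y1.3, y3.3} {out.2, y3.1, y3.2} {out.3} {y1.1} {y1.2, y2.2} {y2.1} {y2.3}


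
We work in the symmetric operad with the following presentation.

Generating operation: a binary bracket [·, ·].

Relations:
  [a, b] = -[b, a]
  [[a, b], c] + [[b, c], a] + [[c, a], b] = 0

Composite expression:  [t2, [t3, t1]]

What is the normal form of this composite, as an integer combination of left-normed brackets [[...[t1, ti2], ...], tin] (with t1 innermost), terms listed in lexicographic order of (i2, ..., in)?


[[t1, t3], t2]

Skip Jacobi rewriting: expand, keep t1-initial words, read off terms.
Composite bracket: [t2, [t3, t1]]
Expanding via [a, b] = ab - ba: 4 signed words (2^2 = 4).
Coefficients come from the t1-initial words:
  t1t3t2 (sign +1) contributes +[[t1, t3], t2]


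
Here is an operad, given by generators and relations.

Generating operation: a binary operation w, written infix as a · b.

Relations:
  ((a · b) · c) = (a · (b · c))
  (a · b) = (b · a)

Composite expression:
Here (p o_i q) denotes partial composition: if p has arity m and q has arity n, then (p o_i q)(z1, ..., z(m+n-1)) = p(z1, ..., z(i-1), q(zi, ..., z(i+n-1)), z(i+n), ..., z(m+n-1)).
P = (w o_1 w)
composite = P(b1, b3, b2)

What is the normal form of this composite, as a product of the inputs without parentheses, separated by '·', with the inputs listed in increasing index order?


b1 · b2 · b3

Key point: w commutes, so take the b-inputs in any fixed order.
(b1 · b3) reduces to b1 · b3
((b1 · b3) · b2) reduces to b1 · b3 · b2
the factors in increasing index order: b1 · b2 · b3


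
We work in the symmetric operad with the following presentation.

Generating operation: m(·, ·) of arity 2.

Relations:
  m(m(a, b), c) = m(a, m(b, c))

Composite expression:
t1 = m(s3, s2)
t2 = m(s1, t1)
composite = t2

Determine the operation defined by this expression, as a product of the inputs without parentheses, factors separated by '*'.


s1 * s3 * s2

The m-tree's shape is irrelevant; the s-reading-order decides.
m(s3, s2) spells out as s3 * s2
m(s1, m(s3, s2)) spells out as s1 * s3 * s2


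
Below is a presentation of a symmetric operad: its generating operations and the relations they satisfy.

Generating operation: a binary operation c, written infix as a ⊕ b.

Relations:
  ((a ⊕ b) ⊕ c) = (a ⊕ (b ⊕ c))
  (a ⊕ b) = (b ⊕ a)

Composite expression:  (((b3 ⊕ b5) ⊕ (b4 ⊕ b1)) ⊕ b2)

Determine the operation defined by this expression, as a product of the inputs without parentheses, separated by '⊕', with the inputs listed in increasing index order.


b1 ⊕ b2 ⊕ b3 ⊕ b4 ⊕ b5

Key point: c commutes, so take the b-inputs in any fixed order.
(b3 ⊕ b5) reduces to b3 ⊕ b5
(b4 ⊕ b1) reduces to b4 ⊕ b1
((b3 ⊕ b5) ⊕ (b4 ⊕ b1)) reduces to b3 ⊕ b5 ⊕ b4 ⊕ b1
(((b3 ⊕ b5) ⊕ (b4 ⊕ b1)) ⊕ b2) reduces to b3 ⊕ b5 ⊕ b4 ⊕ b1 ⊕ b2
putting the inputs in ascending order: b1 ⊕ b2 ⊕ b3 ⊕ b4 ⊕ b5


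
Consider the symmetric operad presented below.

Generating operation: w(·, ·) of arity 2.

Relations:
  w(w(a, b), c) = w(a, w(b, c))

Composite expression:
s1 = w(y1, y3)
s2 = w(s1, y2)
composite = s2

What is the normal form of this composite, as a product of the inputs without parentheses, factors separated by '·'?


y1 · y3 · y2

All parenthesizations of w agree; list the y-inputs left to right.
w(y1, y3) unparenthesizes to y1 · y3
w(w(y1, y3), y2) unparenthesizes to y1 · y3 · y2
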